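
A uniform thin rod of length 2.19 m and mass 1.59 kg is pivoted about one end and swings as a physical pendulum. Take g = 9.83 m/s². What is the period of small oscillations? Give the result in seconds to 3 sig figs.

2.42 s

For a physical pendulum T = 2π√(I/(mgd)), with d = 1.095 m from pivot to centre of mass.
I_cm = mL²/12 = 1.59 × 2.19²/12 = 0.6355 kg·m²; I = I_cm + md² = 0.6355 + 1.59 × 1.095² = 2.542 kg·m².
T = 2π√(2.542/(1.59 × 9.83 × 1.095)) = 2.42 s.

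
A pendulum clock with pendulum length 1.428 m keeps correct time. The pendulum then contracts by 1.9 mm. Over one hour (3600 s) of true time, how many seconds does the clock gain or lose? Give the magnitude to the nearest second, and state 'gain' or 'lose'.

T ∝ √L, so T'/T = √(1.42610/1.428) = 0.999335.
In 3600 s of true time the clock registers 3600/0.999335 = 3602.4 s, so it gains 2 s.

gain 2 s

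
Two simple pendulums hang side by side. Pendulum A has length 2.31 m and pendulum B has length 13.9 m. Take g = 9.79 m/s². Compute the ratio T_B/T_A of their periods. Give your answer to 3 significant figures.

T ∝ √L, so T_B/T_A = √(L_B/L_A) = √(13.9/2.31) = 2.45.

2.45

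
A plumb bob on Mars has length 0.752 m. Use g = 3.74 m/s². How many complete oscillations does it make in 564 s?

200

T = 2π√(L/g) = 2π√(0.752/3.74) = 2.817 s.
Number of complete oscillations = ⌊564/2.817⌋ = ⌊200.2⌋ = 200.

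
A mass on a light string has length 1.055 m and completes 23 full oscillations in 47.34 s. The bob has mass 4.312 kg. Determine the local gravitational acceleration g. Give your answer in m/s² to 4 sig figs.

9.831 m/s²

T = 47.34/23 = 2.0583 s.
From T = 2π√(L/g), g = 4π²L/T² = 4π² × 1.055/2.0583² = 9.831 m/s².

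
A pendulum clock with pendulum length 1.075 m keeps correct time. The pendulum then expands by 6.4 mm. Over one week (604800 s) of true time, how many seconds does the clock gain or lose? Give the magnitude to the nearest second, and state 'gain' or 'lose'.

lose 1792 s

T ∝ √L, so T'/T = √(1.08140/1.075) = 1.00297.
In 604800 s of true time the clock registers 604800/1.00297 = 603007.7 s, so it loses 1792 s.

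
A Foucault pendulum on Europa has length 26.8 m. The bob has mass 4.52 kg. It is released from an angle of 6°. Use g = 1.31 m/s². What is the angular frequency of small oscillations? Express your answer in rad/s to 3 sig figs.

0.221 rad/s

ω = √(g/L) = √(1.31/26.8) = 0.221 rad/s.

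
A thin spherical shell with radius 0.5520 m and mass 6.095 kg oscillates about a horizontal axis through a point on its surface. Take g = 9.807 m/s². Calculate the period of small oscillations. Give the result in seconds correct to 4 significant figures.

1.924 s

I_cm = (2/3)mr² = 1.2381 kg·m². The pivot is at distance d = 0.5520 m from the centre of mass.
By the parallel-axis theorem, I = I_cm + md² = 1.2381 + 1.8572 = 3.0953 kg·m².
T = 2π√(I/(mgd)) = 2π√(3.0953/(6.095 × 9.807 × 0.5520)) = 1.924 s.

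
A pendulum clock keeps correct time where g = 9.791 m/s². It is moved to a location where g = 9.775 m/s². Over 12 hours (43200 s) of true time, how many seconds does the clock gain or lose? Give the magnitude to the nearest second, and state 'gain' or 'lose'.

lose 35 s

The clock's period scales as T ∝ 1/√g, so T'/T = √(9.791/9.775) = 1.00082.
In 43200 s of true time the clock registers 43200/1.00082 = 43164.7 s, so it loses 35 s.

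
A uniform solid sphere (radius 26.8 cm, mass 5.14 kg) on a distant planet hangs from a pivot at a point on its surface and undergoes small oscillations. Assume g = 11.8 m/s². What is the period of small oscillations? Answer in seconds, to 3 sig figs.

I_cm = (2/5)mr² = 0.1477 kg·m². The pivot is at distance d = 0.268 m from the centre of mass.
By the parallel-axis theorem, I = I_cm + md² = 0.1477 + 0.3692 = 0.5168 kg·m².
T = 2π√(I/(mgd)) = 2π√(0.5168/(5.14 × 11.8 × 0.268)) = 1.12 s.

1.12 s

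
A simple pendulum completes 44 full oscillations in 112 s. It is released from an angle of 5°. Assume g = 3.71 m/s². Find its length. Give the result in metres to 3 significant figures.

0.609 m

T = 112/44 = 2.545 s.
From T = 2π√(L/g), L = gT²/(4π²) = 3.71 × 2.545²/(4π²) = 0.609 m.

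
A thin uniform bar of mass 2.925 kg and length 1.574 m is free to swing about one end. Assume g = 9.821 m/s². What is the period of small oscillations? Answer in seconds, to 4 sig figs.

For a physical pendulum T = 2π√(I/(mgd)), with d = 0.78700 m from pivot to centre of mass.
I_cm = mL²/12 = 2.925 × 1.574²/12 = 0.60388 kg·m²; I = I_cm + md² = 0.60388 + 2.925 × 0.78700² = 2.4155 kg·m².
T = 2π√(2.4155/(2.925 × 9.821 × 0.78700)) = 2.054 s.

2.054 s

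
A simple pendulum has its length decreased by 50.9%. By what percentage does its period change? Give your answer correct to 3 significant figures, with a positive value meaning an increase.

T ∝ √L, so T'/T = √(0.4910) = 0.7007.
Percentage change in T = (0.7007 − 1) × 100% = -29.9%.

-29.9%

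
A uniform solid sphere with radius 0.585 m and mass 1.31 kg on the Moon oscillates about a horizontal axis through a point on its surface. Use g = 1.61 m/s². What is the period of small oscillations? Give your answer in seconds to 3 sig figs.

I_cm = (2/5)mr² = 0.1793 kg·m². The pivot is at distance d = 0.585 m from the centre of mass.
By the parallel-axis theorem, I = I_cm + md² = 0.1793 + 0.4483 = 0.6276 kg·m².
T = 2π√(I/(mgd)) = 2π√(0.6276/(1.31 × 1.61 × 0.585)) = 4.48 s.

4.48 s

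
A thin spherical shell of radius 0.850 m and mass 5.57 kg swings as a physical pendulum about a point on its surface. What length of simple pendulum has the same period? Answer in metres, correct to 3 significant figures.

The equivalent simple-pendulum length is L_eq = I/(md), where I is about the pivot and d = 0.8500 m.
I_cm = (2/3)mR² = 2.683 kg·m², so I = I_cm + md² = 2.683 + 4.024 = 6.707 kg·m².
L_eq = 6.707/(5.57 × 0.8500) = 1.42 m.

1.42 m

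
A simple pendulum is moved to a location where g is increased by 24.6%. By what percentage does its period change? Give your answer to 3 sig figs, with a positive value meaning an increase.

T ∝ 1/√g, so T'/T = 1/√(1.246) = 0.8959.
Percentage change in T = (0.8959 − 1) × 100% = -10.4%.

-10.4%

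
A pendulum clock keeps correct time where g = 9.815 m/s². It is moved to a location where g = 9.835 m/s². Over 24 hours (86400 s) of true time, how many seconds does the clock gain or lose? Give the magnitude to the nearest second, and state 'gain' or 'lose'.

gain 88 s

The clock's period scales as T ∝ 1/√g, so T'/T = √(9.815/9.835) = 0.998983.
In 86400 s of true time the clock registers 86400/0.998983 = 86488.0 s, so it gains 88 s.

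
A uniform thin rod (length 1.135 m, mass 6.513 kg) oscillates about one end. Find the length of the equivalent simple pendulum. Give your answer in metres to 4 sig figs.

0.7567 m

The equivalent simple-pendulum length is L_eq = I/(md), where I is about the pivot and d = 0.56750 m.
I_cm = (1/12)mL² = 0.69918 kg·m², so I = I_cm + md² = 0.69918 + 2.0976 = 2.7967 kg·m².
L_eq = 2.7967/(6.513 × 0.56750) = 0.7567 m.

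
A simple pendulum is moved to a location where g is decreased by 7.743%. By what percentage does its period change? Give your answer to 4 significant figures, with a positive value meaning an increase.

T ∝ 1/√g, so T'/T = 1/√(0.92257) = 1.0411.
Percentage change in T = (1.0411 − 1) × 100% = 4.112%.

4.112%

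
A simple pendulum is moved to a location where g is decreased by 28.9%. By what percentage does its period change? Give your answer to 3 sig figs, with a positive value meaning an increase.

T ∝ 1/√g, so T'/T = 1/√(0.7110) = 1.186.
Percentage change in T = (1.186 − 1) × 100% = 18.6%.

18.6%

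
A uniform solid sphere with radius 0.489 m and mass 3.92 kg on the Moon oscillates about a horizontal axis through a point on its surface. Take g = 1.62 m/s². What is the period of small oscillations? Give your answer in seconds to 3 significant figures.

I_cm = (2/5)mr² = 0.3749 kg·m². The pivot is at distance d = 0.489 m from the centre of mass.
By the parallel-axis theorem, I = I_cm + md² = 0.3749 + 0.9374 = 1.312 kg·m².
T = 2π√(I/(mgd)) = 2π√(1.312/(3.92 × 1.62 × 0.489)) = 4.08 s.

4.08 s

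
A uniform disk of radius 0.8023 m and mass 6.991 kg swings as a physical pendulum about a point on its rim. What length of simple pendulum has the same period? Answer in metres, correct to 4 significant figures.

1.203 m

The equivalent simple-pendulum length is L_eq = I/(md), where I is about the pivot and d = 0.80230 m.
I_cm = ½mR² = 2.2500 kg·m², so I = I_cm + md² = 2.2500 + 4.5000 = 6.7500 kg·m².
L_eq = 6.7500/(6.991 × 0.80230) = 1.203 m.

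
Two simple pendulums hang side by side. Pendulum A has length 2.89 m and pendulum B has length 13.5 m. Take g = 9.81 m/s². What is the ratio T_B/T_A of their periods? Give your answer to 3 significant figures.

2.16

T ∝ √L, so T_B/T_A = √(L_B/L_A) = √(13.5/2.89) = 2.16.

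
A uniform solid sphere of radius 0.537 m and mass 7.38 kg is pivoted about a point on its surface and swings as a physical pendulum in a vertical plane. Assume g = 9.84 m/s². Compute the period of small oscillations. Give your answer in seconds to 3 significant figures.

1.74 s

I_cm = (2/5)mr² = 0.8513 kg·m². The pivot is at distance d = 0.537 m from the centre of mass.
By the parallel-axis theorem, I = I_cm + md² = 0.8513 + 2.128 = 2.979 kg·m².
T = 2π√(I/(mgd)) = 2π√(2.979/(7.38 × 9.84 × 0.537)) = 1.74 s.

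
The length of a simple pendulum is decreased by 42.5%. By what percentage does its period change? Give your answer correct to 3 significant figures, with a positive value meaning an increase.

-24.2%

T ∝ √L, so T'/T = √(0.5750) = 0.7583.
Percentage change in T = (0.7583 − 1) × 100% = -24.2%.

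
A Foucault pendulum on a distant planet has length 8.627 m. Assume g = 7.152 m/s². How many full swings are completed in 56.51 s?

8

T = 2π√(L/g) = 2π√(8.627/7.152) = 6.9007 s.
Number of complete oscillations = ⌊56.51/6.9007⌋ = ⌊8.1890⌋ = 8.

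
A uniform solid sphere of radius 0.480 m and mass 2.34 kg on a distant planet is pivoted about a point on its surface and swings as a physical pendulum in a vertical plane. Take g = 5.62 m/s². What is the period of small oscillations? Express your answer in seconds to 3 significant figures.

I_cm = (2/5)mr² = 0.2157 kg·m². The pivot is at distance d = 0.480 m from the centre of mass.
By the parallel-axis theorem, I = I_cm + md² = 0.2157 + 0.5391 = 0.7548 kg·m².
T = 2π√(I/(mgd)) = 2π√(0.7548/(2.34 × 5.62 × 0.480)) = 2.17 s.

2.17 s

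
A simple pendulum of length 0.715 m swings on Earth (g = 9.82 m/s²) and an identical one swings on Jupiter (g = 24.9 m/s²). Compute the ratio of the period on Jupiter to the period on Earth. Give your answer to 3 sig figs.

T ∝ 1/√g, so T₂/T₁ = √(g₁/g₂) = √(9.82/24.9) = 0.628.

0.628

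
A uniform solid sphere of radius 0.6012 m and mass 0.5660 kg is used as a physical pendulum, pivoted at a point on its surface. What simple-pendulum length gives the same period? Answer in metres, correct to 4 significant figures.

The equivalent simple-pendulum length is L_eq = I/(md), where I is about the pivot and d = 0.60120 m.
I_cm = (2/5)mR² = 0.081830 kg·m², so I = I_cm + md² = 0.081830 + 0.20458 = 0.28641 kg·m².
L_eq = 0.28641/(0.5660 × 0.60120) = 0.8417 m.

0.8417 m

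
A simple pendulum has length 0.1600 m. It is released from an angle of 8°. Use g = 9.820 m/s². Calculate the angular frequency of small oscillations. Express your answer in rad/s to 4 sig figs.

7.834 rad/s

ω = √(g/L) = √(9.820/0.1600) = 7.834 rad/s.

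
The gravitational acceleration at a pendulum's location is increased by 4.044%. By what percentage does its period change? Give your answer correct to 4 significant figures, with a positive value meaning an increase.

T ∝ 1/√g, so T'/T = 1/√(1.0404) = 0.98037.
Percentage change in T = (0.98037 − 1) × 100% = -1.963%.

-1.963%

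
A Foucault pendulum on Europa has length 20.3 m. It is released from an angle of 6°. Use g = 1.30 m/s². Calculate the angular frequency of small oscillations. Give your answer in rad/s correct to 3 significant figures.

ω = √(g/L) = √(1.30/20.3) = 0.253 rad/s.

0.253 rad/s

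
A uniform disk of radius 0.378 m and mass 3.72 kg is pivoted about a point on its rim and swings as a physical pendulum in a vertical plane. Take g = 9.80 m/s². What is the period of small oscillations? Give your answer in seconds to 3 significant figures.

I_cm = ½mr² = 0.2658 kg·m². The pivot is at distance d = 0.378 m from the centre of mass.
By the parallel-axis theorem, I = I_cm + md² = 0.2658 + 0.5315 = 0.7973 kg·m².
T = 2π√(I/(mgd)) = 2π√(0.7973/(3.72 × 9.80 × 0.378)) = 1.51 s.

1.51 s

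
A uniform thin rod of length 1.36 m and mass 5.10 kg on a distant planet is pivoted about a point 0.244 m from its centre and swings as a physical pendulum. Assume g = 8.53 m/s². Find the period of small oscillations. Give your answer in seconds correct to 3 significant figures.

2.01 s

For a physical pendulum T = 2π√(I/(mgd)), with d = 0.2440 m from pivot to centre of mass.
I_cm = mL²/12 = 5.10 × 1.36²/12 = 0.7861 kg·m²; I = I_cm + md² = 0.7861 + 5.10 × 0.2440² = 1.090 kg·m².
T = 2π√(1.090/(5.10 × 8.53 × 0.2440)) = 2.01 s.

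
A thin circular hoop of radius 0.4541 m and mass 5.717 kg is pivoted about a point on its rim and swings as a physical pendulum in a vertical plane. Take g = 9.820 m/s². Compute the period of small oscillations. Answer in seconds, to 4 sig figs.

1.911 s

I_cm = mr² = 1.1789 kg·m². The pivot is at distance d = 0.4541 m from the centre of mass.
By the parallel-axis theorem, I = I_cm + md² = 1.1789 + 1.1789 = 2.3578 kg·m².
T = 2π√(I/(mgd)) = 2π√(2.3578/(5.717 × 9.820 × 0.4541)) = 1.911 s.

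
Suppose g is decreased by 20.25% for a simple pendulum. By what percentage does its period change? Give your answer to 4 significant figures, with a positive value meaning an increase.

T ∝ 1/√g, so T'/T = 1/√(0.79750) = 1.1198.
Percentage change in T = (1.1198 − 1) × 100% = 11.98%.

11.98%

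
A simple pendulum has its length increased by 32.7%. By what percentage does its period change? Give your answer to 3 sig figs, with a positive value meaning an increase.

15.2%

T ∝ √L, so T'/T = √(1.327) = 1.152.
Percentage change in T = (1.152 − 1) × 100% = 15.2%.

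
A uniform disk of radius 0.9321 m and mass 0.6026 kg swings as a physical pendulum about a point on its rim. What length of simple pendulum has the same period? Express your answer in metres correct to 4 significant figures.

1.398 m

The equivalent simple-pendulum length is L_eq = I/(md), where I is about the pivot and d = 0.93210 m.
I_cm = ½mR² = 0.26177 kg·m², so I = I_cm + md² = 0.26177 + 0.52355 = 0.78532 kg·m².
L_eq = 0.78532/(0.6026 × 0.93210) = 1.398 m.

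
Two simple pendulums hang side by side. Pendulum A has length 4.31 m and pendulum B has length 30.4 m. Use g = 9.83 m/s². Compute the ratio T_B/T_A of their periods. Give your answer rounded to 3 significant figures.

T ∝ √L, so T_B/T_A = √(L_B/L_A) = √(30.4/4.31) = 2.66.

2.66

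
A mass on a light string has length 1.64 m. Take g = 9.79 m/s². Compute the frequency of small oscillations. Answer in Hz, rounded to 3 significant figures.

T = 2π√(L/g) = 2π√(1.64/9.79) = 2.572 s, so f = 1/T = 0.389 Hz.

0.389 Hz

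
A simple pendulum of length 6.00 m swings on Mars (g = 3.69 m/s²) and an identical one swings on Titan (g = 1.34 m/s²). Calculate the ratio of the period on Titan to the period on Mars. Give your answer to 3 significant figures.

T ∝ 1/√g, so T₂/T₁ = √(g₁/g₂) = √(3.69/1.34) = 1.66.

1.66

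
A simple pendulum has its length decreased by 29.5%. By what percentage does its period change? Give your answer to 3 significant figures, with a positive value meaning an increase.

T ∝ √L, so T'/T = √(0.7050) = 0.8396.
Percentage change in T = (0.8396 − 1) × 100% = -16.0%.

-16.0%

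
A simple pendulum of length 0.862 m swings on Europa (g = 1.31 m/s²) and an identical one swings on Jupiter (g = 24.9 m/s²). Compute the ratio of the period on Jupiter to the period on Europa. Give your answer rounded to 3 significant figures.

T ∝ 1/√g, so T₂/T₁ = √(g₁/g₂) = √(1.31/24.9) = 0.229.

0.229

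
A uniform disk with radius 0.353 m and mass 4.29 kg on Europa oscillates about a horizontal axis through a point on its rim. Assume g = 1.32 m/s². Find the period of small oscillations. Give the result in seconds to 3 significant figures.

3.98 s

I_cm = ½mr² = 0.2673 kg·m². The pivot is at distance d = 0.353 m from the centre of mass.
By the parallel-axis theorem, I = I_cm + md² = 0.2673 + 0.5346 = 0.8019 kg·m².
T = 2π√(I/(mgd)) = 2π√(0.8019/(4.29 × 1.32 × 0.353)) = 3.98 s.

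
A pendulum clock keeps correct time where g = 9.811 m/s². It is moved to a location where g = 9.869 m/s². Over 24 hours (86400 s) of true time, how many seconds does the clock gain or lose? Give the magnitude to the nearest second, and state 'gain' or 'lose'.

gain 255 s

The clock's period scales as T ∝ 1/√g, so T'/T = √(9.811/9.869) = 0.997057.
In 86400 s of true time the clock registers 86400/0.997057 = 86655.0 s, so it gains 255 s.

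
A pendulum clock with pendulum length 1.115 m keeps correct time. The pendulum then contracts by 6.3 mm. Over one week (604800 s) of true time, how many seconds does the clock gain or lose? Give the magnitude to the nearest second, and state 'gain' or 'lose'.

T ∝ √L, so T'/T = √(1.10870/1.115) = 0.997171.
In 604800 s of true time the clock registers 604800/0.997171 = 606515.9 s, so it gains 1716 s.

gain 1716 s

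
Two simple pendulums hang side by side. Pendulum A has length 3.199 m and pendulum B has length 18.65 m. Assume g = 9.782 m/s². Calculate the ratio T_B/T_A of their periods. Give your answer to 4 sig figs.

T ∝ √L, so T_B/T_A = √(L_B/L_A) = √(18.65/3.199) = 2.415.

2.415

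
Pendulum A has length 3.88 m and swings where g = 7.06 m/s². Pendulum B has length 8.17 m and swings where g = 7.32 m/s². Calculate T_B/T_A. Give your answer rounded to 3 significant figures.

T = 2π√(L/g), so T_B/T_A = √((L_B/g_B)/(L_A/g_A)) = √((8.17/7.32)/(3.88/7.06)) = 1.43.

1.43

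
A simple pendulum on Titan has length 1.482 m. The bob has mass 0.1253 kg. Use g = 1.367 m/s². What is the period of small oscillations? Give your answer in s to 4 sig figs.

6.542 s

T = 2π√(L/g) = 2π√(1.482/1.367) = 2π × 1.0412 = 6.542 s.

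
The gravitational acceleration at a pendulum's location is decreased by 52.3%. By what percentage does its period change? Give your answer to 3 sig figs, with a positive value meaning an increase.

44.8%

T ∝ 1/√g, so T'/T = 1/√(0.4770) = 1.448.
Percentage change in T = (1.448 − 1) × 100% = 44.8%.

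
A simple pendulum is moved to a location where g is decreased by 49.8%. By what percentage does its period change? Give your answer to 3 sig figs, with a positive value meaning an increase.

T ∝ 1/√g, so T'/T = 1/√(0.5020) = 1.411.
Percentage change in T = (1.411 − 1) × 100% = 41.1%.

41.1%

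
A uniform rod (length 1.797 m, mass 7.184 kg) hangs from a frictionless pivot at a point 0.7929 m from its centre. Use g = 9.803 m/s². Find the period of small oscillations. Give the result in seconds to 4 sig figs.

2.135 s

For a physical pendulum T = 2π√(I/(mgd)), with d = 0.79290 m from pivot to centre of mass.
I_cm = mL²/12 = 7.184 × 1.797²/12 = 1.9332 kg·m²; I = I_cm + md² = 1.9332 + 7.184 × 0.79290² = 6.4497 kg·m².
T = 2π√(6.4497/(7.184 × 9.803 × 0.79290)) = 2.135 s.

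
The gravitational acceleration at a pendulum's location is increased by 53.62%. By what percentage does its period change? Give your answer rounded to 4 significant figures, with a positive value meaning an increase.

T ∝ 1/√g, so T'/T = 1/√(1.5362) = 0.80682.
Percentage change in T = (0.80682 − 1) × 100% = -19.32%.

-19.32%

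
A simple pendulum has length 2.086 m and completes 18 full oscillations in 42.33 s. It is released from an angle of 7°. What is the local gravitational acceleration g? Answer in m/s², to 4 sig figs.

T = 42.33/18 = 2.3517 s.
From T = 2π√(L/g), g = 4π²L/T² = 4π² × 2.086/2.3517² = 14.89 m/s².

14.89 m/s²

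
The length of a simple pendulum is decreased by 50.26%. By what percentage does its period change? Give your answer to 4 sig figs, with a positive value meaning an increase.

-29.47%

T ∝ √L, so T'/T = √(0.49740) = 0.70527.
Percentage change in T = (0.70527 − 1) × 100% = -29.47%.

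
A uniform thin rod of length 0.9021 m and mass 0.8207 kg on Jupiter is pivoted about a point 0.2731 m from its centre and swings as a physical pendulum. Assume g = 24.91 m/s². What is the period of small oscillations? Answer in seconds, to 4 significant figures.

0.9090 s

For a physical pendulum T = 2π√(I/(mgd)), with d = 0.27310 m from pivot to centre of mass.
I_cm = mL²/12 = 0.8207 × 0.9021²/12 = 0.055656 kg·m²; I = I_cm + md² = 0.055656 + 0.8207 × 0.27310² = 0.11687 kg·m².
T = 2π√(0.11687/(0.8207 × 24.91 × 0.27310)) = 0.9090 s.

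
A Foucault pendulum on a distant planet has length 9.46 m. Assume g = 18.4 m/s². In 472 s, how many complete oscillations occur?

104

T = 2π√(L/g) = 2π√(9.46/18.4) = 4.505 s.
Number of complete oscillations = ⌊472/4.505⌋ = ⌊104.8⌋ = 104.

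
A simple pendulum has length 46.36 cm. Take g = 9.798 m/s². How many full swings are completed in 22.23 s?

T = 2π√(L/g) = 2π√(0.4636/9.798) = 1.3667 s.
Number of complete oscillations = ⌊22.23/1.3667⌋ = ⌊16.265⌋ = 16.

16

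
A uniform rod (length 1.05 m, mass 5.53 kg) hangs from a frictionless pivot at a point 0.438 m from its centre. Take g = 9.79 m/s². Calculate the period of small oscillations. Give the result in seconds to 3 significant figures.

1.62 s

For a physical pendulum T = 2π√(I/(mgd)), with d = 0.4380 m from pivot to centre of mass.
I_cm = mL²/12 = 5.53 × 1.05²/12 = 0.5081 kg·m²; I = I_cm + md² = 0.5081 + 5.53 × 0.4380² = 1.569 kg·m².
T = 2π√(1.569/(5.53 × 9.79 × 0.4380)) = 1.62 s.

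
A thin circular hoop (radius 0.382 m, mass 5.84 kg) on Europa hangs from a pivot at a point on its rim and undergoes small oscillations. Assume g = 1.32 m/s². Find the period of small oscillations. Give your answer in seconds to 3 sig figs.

4.78 s

I_cm = mr² = 0.8522 kg·m². The pivot is at distance d = 0.382 m from the centre of mass.
By the parallel-axis theorem, I = I_cm + md² = 0.8522 + 0.8522 = 1.704 kg·m².
T = 2π√(I/(mgd)) = 2π√(1.704/(5.84 × 1.32 × 0.382)) = 4.78 s.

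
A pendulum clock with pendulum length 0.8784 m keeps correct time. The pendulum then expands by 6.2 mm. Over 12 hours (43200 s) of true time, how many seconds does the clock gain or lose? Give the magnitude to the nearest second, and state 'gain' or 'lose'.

lose 152 s

T ∝ √L, so T'/T = √(0.88460/0.8784) = 1.00352.
In 43200 s of true time the clock registers 43200/1.00352 = 43048.3 s, so it loses 152 s.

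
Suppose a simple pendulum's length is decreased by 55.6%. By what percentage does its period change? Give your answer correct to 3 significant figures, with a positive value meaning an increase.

-33.4%

T ∝ √L, so T'/T = √(0.4440) = 0.6663.
Percentage change in T = (0.6663 − 1) × 100% = -33.4%.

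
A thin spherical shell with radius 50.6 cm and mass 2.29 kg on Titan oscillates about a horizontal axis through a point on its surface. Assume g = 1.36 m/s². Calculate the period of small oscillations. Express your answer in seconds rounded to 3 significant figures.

I_cm = (2/3)mr² = 0.3909 kg·m². The pivot is at distance d = 0.506 m from the centre of mass.
By the parallel-axis theorem, I = I_cm + md² = 0.3909 + 0.5863 = 0.9772 kg·m².
T = 2π√(I/(mgd)) = 2π√(0.9772/(2.29 × 1.36 × 0.506)) = 4.95 s.

4.95 s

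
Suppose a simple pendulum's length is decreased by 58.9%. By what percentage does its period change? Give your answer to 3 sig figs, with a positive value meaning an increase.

-35.9%

T ∝ √L, so T'/T = √(0.4110) = 0.6411.
Percentage change in T = (0.6411 − 1) × 100% = -35.9%.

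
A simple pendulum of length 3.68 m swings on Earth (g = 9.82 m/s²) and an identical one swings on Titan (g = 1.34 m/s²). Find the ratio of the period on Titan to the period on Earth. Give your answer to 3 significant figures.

2.71

T ∝ 1/√g, so T₂/T₁ = √(g₁/g₂) = √(9.82/1.34) = 2.71.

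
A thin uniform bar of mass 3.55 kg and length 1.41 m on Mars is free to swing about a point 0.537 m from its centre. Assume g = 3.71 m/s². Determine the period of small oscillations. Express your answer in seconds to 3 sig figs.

For a physical pendulum T = 2π√(I/(mgd)), with d = 0.5370 m from pivot to centre of mass.
I_cm = mL²/12 = 3.55 × 1.41²/12 = 0.5881 kg·m²; I = I_cm + md² = 0.5881 + 3.55 × 0.5370² = 1.612 kg·m².
T = 2π√(1.612/(3.55 × 3.71 × 0.5370)) = 3.00 s.

3.00 s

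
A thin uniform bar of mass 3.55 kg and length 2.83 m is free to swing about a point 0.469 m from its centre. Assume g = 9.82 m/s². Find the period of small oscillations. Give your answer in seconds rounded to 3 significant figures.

2.76 s

For a physical pendulum T = 2π√(I/(mgd)), with d = 0.4690 m from pivot to centre of mass.
I_cm = mL²/12 = 3.55 × 2.83²/12 = 2.369 kg·m²; I = I_cm + md² = 2.369 + 3.55 × 0.4690² = 3.150 kg·m².
T = 2π√(3.150/(3.55 × 9.82 × 0.4690)) = 2.76 s.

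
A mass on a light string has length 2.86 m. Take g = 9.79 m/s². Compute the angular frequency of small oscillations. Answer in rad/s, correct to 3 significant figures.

ω = √(g/L) = √(9.79/2.86) = 1.85 rad/s.

1.85 rad/s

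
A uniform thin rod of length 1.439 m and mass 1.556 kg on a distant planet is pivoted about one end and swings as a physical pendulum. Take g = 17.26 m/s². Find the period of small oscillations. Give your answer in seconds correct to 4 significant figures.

1.481 s

For a physical pendulum T = 2π√(I/(mgd)), with d = 0.71950 m from pivot to centre of mass.
I_cm = mL²/12 = 1.556 × 1.439²/12 = 0.26850 kg·m²; I = I_cm + md² = 0.26850 + 1.556 × 0.71950² = 1.0740 kg·m².
T = 2π√(1.0740/(1.556 × 17.26 × 0.71950)) = 1.481 s.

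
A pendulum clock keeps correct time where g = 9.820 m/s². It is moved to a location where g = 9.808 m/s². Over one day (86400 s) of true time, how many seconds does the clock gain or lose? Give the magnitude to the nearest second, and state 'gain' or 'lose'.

The clock's period scales as T ∝ 1/√g, so T'/T = √(9.820/9.808) = 1.00061.
In 86400 s of true time the clock registers 86400/1.00061 = 86347.2 s, so it loses 53 s.

lose 53 s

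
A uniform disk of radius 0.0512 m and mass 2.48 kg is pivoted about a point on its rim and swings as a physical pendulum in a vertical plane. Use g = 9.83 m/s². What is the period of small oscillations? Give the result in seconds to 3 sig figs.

0.555 s

I_cm = ½mr² = 0.003251 kg·m². The pivot is at distance d = 0.0512 m from the centre of mass.
By the parallel-axis theorem, I = I_cm + md² = 0.003251 + 0.006501 = 0.009752 kg·m².
T = 2π√(I/(mgd)) = 2π√(0.009752/(2.48 × 9.83 × 0.0512)) = 0.555 s.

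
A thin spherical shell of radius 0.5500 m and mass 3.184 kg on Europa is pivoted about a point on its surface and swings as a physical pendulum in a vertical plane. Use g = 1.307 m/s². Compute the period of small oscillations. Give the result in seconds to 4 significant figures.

I_cm = (2/3)mr² = 0.64211 kg·m². The pivot is at distance d = 0.5500 m from the centre of mass.
By the parallel-axis theorem, I = I_cm + md² = 0.64211 + 0.96316 = 1.6053 kg·m².
T = 2π√(I/(mgd)) = 2π√(1.6053/(3.184 × 1.307 × 0.5500)) = 5.262 s.

5.262 s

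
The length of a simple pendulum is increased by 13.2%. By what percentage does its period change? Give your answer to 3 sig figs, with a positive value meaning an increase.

T ∝ √L, so T'/T = √(1.132) = 1.064.
Percentage change in T = (1.064 − 1) × 100% = 6.40%.

6.40%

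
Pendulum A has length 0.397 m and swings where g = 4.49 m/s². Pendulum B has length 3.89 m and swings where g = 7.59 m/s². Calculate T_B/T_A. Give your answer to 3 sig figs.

T = 2π√(L/g), so T_B/T_A = √((L_B/g_B)/(L_A/g_A)) = √((3.89/7.59)/(0.397/4.49)) = 2.41.

2.41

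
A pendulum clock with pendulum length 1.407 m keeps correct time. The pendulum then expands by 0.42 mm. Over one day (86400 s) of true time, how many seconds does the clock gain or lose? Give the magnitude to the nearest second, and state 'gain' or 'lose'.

T ∝ √L, so T'/T = √(1.40742/1.407) = 1.00015.
In 86400 s of true time the clock registers 86400/1.00015 = 86387.1 s, so it loses 13 s.

lose 13 s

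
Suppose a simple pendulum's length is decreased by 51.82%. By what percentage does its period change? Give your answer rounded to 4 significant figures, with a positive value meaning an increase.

-30.59%

T ∝ √L, so T'/T = √(0.48180) = 0.69412.
Percentage change in T = (0.69412 − 1) × 100% = -30.59%.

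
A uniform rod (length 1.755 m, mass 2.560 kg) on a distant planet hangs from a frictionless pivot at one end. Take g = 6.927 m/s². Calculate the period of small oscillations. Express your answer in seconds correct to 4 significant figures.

For a physical pendulum T = 2π√(I/(mgd)), with d = 0.87750 m from pivot to centre of mass.
I_cm = mL²/12 = 2.560 × 1.755²/12 = 0.65707 kg·m²; I = I_cm + md² = 0.65707 + 2.560 × 0.87750² = 2.6283 kg·m².
T = 2π√(2.6283/(2.560 × 6.927 × 0.87750)) = 2.582 s.

2.582 s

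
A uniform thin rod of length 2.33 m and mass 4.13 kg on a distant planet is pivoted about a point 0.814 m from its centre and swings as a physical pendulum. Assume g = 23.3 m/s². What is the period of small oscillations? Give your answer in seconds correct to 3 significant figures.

For a physical pendulum T = 2π√(I/(mgd)), with d = 0.8140 m from pivot to centre of mass.
I_cm = mL²/12 = 4.13 × 2.33²/12 = 1.868 kg·m²; I = I_cm + md² = 1.868 + 4.13 × 0.8140² = 4.605 kg·m².
T = 2π√(4.605/(4.13 × 23.3 × 0.8140)) = 1.52 s.

1.52 s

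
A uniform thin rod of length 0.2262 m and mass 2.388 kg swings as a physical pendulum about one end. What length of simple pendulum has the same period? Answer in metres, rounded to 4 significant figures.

The equivalent simple-pendulum length is L_eq = I/(md), where I is about the pivot and d = 0.11310 m.
I_cm = (1/12)mL² = 0.010182 kg·m², so I = I_cm + md² = 0.010182 + 0.030546 = 0.040728 kg·m².
L_eq = 0.040728/(2.388 × 0.11310) = 0.1508 m.

0.1508 m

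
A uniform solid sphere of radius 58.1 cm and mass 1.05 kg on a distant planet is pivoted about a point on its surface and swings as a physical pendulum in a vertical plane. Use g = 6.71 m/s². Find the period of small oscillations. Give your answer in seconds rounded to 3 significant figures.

2.19 s

I_cm = (2/5)mr² = 0.1418 kg·m². The pivot is at distance d = 0.581 m from the centre of mass.
By the parallel-axis theorem, I = I_cm + md² = 0.1418 + 0.3544 = 0.4962 kg·m².
T = 2π√(I/(mgd)) = 2π√(0.4962/(1.05 × 6.71 × 0.581)) = 2.19 s.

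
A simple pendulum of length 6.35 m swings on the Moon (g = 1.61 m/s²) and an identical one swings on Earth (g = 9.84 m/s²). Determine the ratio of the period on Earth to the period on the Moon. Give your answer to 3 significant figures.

0.404

T ∝ 1/√g, so T₂/T₁ = √(g₁/g₂) = √(1.61/9.84) = 0.404.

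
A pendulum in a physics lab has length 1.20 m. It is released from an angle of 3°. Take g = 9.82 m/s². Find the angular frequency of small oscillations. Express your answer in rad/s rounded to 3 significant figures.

ω = √(g/L) = √(9.82/1.20) = 2.86 rad/s.

2.86 rad/s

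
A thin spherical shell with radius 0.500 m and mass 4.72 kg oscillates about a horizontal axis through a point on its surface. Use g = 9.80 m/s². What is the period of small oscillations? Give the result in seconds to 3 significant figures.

I_cm = (2/3)mr² = 0.7867 kg·m². The pivot is at distance d = 0.500 m from the centre of mass.
By the parallel-axis theorem, I = I_cm + md² = 0.7867 + 1.180 = 1.967 kg·m².
T = 2π√(I/(mgd)) = 2π√(1.967/(4.72 × 9.80 × 0.500)) = 1.83 s.

1.83 s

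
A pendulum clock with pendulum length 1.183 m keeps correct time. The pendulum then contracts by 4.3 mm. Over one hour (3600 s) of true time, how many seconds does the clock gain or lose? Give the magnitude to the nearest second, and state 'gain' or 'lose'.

T ∝ √L, so T'/T = √(1.17870/1.183) = 0.998181.
In 3600 s of true time the clock registers 3600/0.998181 = 3606.6 s, so it gains 7 s.

gain 7 s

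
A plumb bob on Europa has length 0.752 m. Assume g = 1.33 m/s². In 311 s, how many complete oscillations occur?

65

T = 2π√(L/g) = 2π√(0.752/1.33) = 4.725 s.
Number of complete oscillations = ⌊311/4.725⌋ = ⌊65.83⌋ = 65.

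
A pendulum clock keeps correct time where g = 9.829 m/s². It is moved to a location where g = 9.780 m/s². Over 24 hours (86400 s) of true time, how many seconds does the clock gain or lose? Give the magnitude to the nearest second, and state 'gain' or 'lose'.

lose 216 s

The clock's period scales as T ∝ 1/√g, so T'/T = √(9.829/9.780) = 1.00250.
In 86400 s of true time the clock registers 86400/1.00250 = 86184.4 s, so it loses 216 s.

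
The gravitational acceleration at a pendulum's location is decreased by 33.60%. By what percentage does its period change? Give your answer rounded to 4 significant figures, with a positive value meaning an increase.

22.72%

T ∝ 1/√g, so T'/T = 1/√(0.66400) = 1.2272.
Percentage change in T = (1.2272 − 1) × 100% = 22.72%.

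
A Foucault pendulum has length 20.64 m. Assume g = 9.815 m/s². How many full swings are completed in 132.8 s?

14

T = 2π√(L/g) = 2π√(20.64/9.815) = 9.1115 s.
Number of complete oscillations = ⌊132.8/9.1115⌋ = ⌊14.575⌋ = 14.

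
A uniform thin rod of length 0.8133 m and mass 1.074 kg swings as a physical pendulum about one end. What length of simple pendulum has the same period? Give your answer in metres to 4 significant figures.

The equivalent simple-pendulum length is L_eq = I/(md), where I is about the pivot and d = 0.40665 m.
I_cm = (1/12)mL² = 0.059200 kg·m², so I = I_cm + md² = 0.059200 + 0.17760 = 0.23680 kg·m².
L_eq = 0.23680/(1.074 × 0.40665) = 0.5422 m.

0.5422 m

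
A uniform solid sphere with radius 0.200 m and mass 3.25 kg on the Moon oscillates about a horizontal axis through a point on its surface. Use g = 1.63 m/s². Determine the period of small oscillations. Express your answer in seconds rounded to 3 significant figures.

2.60 s

I_cm = (2/5)mr² = 0.05200 kg·m². The pivot is at distance d = 0.200 m from the centre of mass.
By the parallel-axis theorem, I = I_cm + md² = 0.05200 + 0.1300 = 0.1820 kg·m².
T = 2π√(I/(mgd)) = 2π√(0.1820/(3.25 × 1.63 × 0.200)) = 2.60 s.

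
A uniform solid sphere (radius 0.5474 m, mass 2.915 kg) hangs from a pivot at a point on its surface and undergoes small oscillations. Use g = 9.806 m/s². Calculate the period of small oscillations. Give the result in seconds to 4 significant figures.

1.757 s

I_cm = (2/5)mr² = 0.34939 kg·m². The pivot is at distance d = 0.5474 m from the centre of mass.
By the parallel-axis theorem, I = I_cm + md² = 0.34939 + 0.87347 = 1.2229 kg·m².
T = 2π√(I/(mgd)) = 2π√(1.2229/(2.915 × 9.806 × 0.5474)) = 1.757 s.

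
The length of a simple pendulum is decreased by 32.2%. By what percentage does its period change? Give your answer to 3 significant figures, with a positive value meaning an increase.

-17.7%

T ∝ √L, so T'/T = √(0.6780) = 0.8234.
Percentage change in T = (0.8234 − 1) × 100% = -17.7%.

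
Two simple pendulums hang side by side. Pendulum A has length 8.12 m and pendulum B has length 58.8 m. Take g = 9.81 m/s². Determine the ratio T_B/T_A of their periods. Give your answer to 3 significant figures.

2.69

T ∝ √L, so T_B/T_A = √(L_B/L_A) = √(58.8/8.12) = 2.69.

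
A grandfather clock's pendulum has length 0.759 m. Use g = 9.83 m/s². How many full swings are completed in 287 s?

T = 2π√(L/g) = 2π√(0.759/9.83) = 1.746 s.
Number of complete oscillations = ⌊287/1.746⌋ = ⌊164.4⌋ = 164.

164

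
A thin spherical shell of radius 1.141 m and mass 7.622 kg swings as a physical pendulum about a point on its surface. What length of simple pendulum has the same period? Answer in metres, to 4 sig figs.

The equivalent simple-pendulum length is L_eq = I/(md), where I is about the pivot and d = 1.1410 m.
I_cm = (2/3)mR² = 6.6153 kg·m², so I = I_cm + md² = 6.6153 + 9.9229 = 16.538 kg·m².
L_eq = 16.538/(7.622 × 1.1410) = 1.902 m.

1.902 m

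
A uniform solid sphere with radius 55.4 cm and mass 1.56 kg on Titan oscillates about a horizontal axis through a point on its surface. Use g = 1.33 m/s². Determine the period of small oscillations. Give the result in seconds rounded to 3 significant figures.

4.80 s

I_cm = (2/5)mr² = 0.1915 kg·m². The pivot is at distance d = 0.554 m from the centre of mass.
By the parallel-axis theorem, I = I_cm + md² = 0.1915 + 0.4788 = 0.6703 kg·m².
T = 2π√(I/(mgd)) = 2π√(0.6703/(1.56 × 1.33 × 0.554)) = 4.80 s.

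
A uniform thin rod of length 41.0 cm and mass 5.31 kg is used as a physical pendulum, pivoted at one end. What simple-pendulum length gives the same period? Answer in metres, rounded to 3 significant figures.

0.273 m

The equivalent simple-pendulum length is L_eq = I/(md), where I is about the pivot and d = 0.2050 m.
I_cm = (1/12)mL² = 0.07438 kg·m², so I = I_cm + md² = 0.07438 + 0.2232 = 0.2975 kg·m².
L_eq = 0.2975/(5.31 × 0.2050) = 0.273 m.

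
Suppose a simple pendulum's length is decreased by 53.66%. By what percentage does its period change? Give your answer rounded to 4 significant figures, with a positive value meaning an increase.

-31.93%

T ∝ √L, so T'/T = √(0.46340) = 0.68073.
Percentage change in T = (0.68073 − 1) × 100% = -31.93%.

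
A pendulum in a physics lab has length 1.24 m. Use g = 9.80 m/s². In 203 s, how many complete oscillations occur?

90

T = 2π√(L/g) = 2π√(1.24/9.80) = 2.235 s.
Number of complete oscillations = ⌊203/2.235⌋ = ⌊90.83⌋ = 90.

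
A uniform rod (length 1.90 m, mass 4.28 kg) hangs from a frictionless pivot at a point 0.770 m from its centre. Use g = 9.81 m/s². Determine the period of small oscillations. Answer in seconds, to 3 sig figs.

2.16 s

For a physical pendulum T = 2π√(I/(mgd)), with d = 0.7700 m from pivot to centre of mass.
I_cm = mL²/12 = 4.28 × 1.90²/12 = 1.288 kg·m²; I = I_cm + md² = 1.288 + 4.28 × 0.7700² = 3.825 kg·m².
T = 2π√(3.825/(4.28 × 9.81 × 0.7700)) = 2.16 s.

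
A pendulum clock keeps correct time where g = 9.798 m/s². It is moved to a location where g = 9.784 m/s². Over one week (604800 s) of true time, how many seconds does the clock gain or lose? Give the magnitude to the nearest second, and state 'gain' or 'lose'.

The clock's period scales as T ∝ 1/√g, so T'/T = √(9.798/9.784) = 1.00072.
In 604800 s of true time the clock registers 604800/1.00072 = 604367.8 s, so it loses 432 s.

lose 432 s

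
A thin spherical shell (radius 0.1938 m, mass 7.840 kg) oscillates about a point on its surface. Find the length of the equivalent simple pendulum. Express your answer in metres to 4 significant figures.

0.3230 m

The equivalent simple-pendulum length is L_eq = I/(md), where I is about the pivot and d = 0.19380 m.
I_cm = (2/3)mR² = 0.19631 kg·m², so I = I_cm + md² = 0.19631 + 0.29446 = 0.49076 kg·m².
L_eq = 0.49076/(7.840 × 0.19380) = 0.3230 m.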